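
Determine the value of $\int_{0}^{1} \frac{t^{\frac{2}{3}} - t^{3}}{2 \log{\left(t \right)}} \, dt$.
$\log{\left(\frac{\sqrt{15}}{6} \right)}$

Replace the exponent $3$ by a parameter $a$: let $I(a) = \int_{0}^{1} \frac{t^{\frac{2}{3}} - t^{a}}{2 \log{\left(t \right)}} \, dt$.

Since $\dfrac{\partial}{\partial a}\,t^{a} = t^{a} \ln t$, the $\ln t$ in the denominator cancels and
$$\frac{dI}{da} = \int_{0}^{1} - \frac{1}{2} t^{a} \, dt = - \frac{1}{2} \left[\frac{t^{a+1}}{a+1}\right]_0^1 = - \frac{1}{2 a + 2}.$$

Integrating with respect to $a$ gives $I(a) = - \frac{\log{\left(a + 1 \right)}}{2} - \frac{\log{\left(3 \right)}}{2} + \frac{\log{\left(5 \right)}}{2} + C$.

At $a = \frac{2}{3}$ the integrand is identically $0$, so $I(\frac{2}{3}) = 0$. The closed form gives $0$, hence $C = 0$.

Setting $a = 3$:
$$I = \log{\left(\frac{\sqrt{15}}{6} \right)}.$$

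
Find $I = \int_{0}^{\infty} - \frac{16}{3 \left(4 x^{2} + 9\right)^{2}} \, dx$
$- \frac{2 \pi}{81}$

Recall the elementary integral
$$J(a) = \int_{0}^{\infty} - \frac{1}{3 \left(a^{2} + x^{2}\right)} \, dx = - \frac{\pi}{6 a}.$$

Differentiating under the integral sign with respect to $a$,
$$\frac{dJ}{da} = \int_{0}^{\infty} \frac{2 a}{3 \left(a^{2} + x^{2}\right)^{2}} \, dx = \frac{\pi}{6 a^{2}},$$
so $\int_{0}^{\infty} - \frac{1}{3 \left(a^{2} + x^{2}\right)^{2}} \, dx = - \frac{\pi}{12 a^{3}}$.

Setting $a = \frac{3}{2}$:
$$I = - \frac{2 \pi}{81}.$$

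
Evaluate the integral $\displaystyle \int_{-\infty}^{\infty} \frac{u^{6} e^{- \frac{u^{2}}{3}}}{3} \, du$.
$\frac{135 \sqrt{3} \sqrt{\pi}}{8}$

Consider the simpler parametrised integral
$$J(a) = \int_{-\infty}^{\infty} \frac{e^{- a u^{2}}}{3} \, du = \frac{\sqrt{\pi}}{3 \sqrt{a}}.$$

Differentiating under the integral sign brings down a factor of $(-u^2)$:
$$\frac{dJ}{da} = \int_{-\infty}^{\infty} - \frac{u^{2} e^{- a u^{2}}}{3} \, du = - \frac{\sqrt{\pi}}{6 a^{\frac{3}{2}}}.$$

Repeating $3$ times in total — each differentiation brings down another $(-u^2)$ — gives
$$\frac{d^{3}J}{da^{3}} = \int_{-\infty}^{\infty} - \frac{u^{6} e^{- a u^{2}}}{3} \, du = - \frac{5 \sqrt{\pi}}{8 a^{\frac{7}{2}}},$$
and the integrand here is $(-1)^{3}$ times the target integrand, so $I = (-1)^{3}\,\frac{d^{3}J}{da^{3}} = \frac{5 \sqrt{\pi}}{8 a^{\frac{7}{2}}}$.

Setting $a = \frac{1}{3}$:
$$I = \frac{135 \sqrt{3} \sqrt{\pi}}{8}.$$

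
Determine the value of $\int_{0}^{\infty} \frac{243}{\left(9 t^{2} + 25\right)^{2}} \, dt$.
$\frac{81 \pi}{500}$

Begin with the known result
$$J(a) = \int_{0}^{\infty} \frac{3}{a^{2} + t^{2}} \, dt = \frac{3 \pi}{2 a}.$$

Differentiating under the integral sign with respect to $a$,
$$\frac{dJ}{da} = \int_{0}^{\infty} - \frac{6 a}{\left(a^{2} + t^{2}\right)^{2}} \, dt = - \frac{3 \pi}{2 a^{2}},$$
so $\int_{0}^{\infty} \frac{3}{\left(a^{2} + t^{2}\right)^{2}} \, dt = \frac{3 \pi}{4 a^{3}}$.

Setting $a = \frac{5}{3}$:
$$I = \frac{81 \pi}{500}.$$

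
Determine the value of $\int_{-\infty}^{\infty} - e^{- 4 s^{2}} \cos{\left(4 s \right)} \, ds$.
$- \frac{\sqrt{\pi}}{2 e}$

Treat the cosine frequency as a parameter and define $I(b) = \int_{-\infty}^{\infty} - e^{- 4 s^{2}} \cos{\left(b s \right)} \, ds$.

Differentiating under the integral sign,
$$I'(b) = \int_{-\infty}^{\infty} s e^{- 4 s^{2}} \sin{\left(b s \right)} \, ds.$$

Integrate $\int_{-\infty}^{\infty} s \sin(b s)\, e^{- 4 s^{2}}\, ds$ by parts with $u = \sin(b s)$ and $dv = s\, e^{- 4 s^{2}}\, ds$, giving $v = - \frac{e^{- 4 s^{2}}}{8}$. The boundary term vanishes and
$$\int_{-\infty}^{\infty} s \sin(b s)\, e^{- 4 s^{2}}\, ds = \frac{b}{8} \int_{-\infty}^{\infty} \cos(b s)\, e^{- 4 s^{2}}\, ds,$$
so $I'(b) = - \frac{b}{8}\, I(b)$.

This is a separable first-order ODE; solving with the initial condition $I(0) = \int_{-\infty}^{\infty} - e^{- 4 s^{2}}\,ds = - \frac{\sqrt{\pi}}{2}$ gives
$$I(b) = - \frac{\sqrt{\pi} e^{- \frac{b^{2}}{16}}}{2}.$$

Setting $b = 4$:
$$I = - \frac{\sqrt{\pi}}{2 e}.$$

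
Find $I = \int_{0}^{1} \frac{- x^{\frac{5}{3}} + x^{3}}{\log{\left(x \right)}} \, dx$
$\log{\left(\frac{3}{2} \right)}$

Introduce a parameter $a$ in the exponent: let $I(a) = \int_{0}^{1} \frac{- x^{\frac{5}{3}} + x^{a}}{\log{\left(x \right)}} \, dx$.

Since $\dfrac{\partial}{\partial a}\,x^{a} = x^{a} \ln x$, the $\ln x$ in the denominator cancels and
$$\frac{dI}{da} = \int_{0}^{1} x^{a} \, dx = \left[\frac{x^{a+1}}{a+1}\right]_0^1 = \frac{1}{a + 1}.$$

Integrating with respect to $a$ gives $I(a) = \log{\left(\frac{3 a}{8} + \frac{3}{8} \right)} + C$.

At $a = \frac{5}{3}$ the integrand is identically $0$, so $I(\frac{5}{3}) = 0$. The closed form gives $0$, hence $C = 0$.

Setting $a = 3$:
$$I = \log{\left(\frac{3}{2} \right)}.$$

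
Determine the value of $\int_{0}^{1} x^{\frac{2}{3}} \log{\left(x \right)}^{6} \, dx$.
$\frac{314928}{15625}$

Start from the elementary integral
$$J(a) = \int_{0}^{1} x^{a} \, dx = \frac{1}{a + 1}.$$

Differentiating under the integral sign brings down a factor of $\ln x$:
$$\frac{dJ}{da} = \int_{0}^{1} x^{a} \log{\left(x \right)} \, dx = - \frac{1}{\left(a + 1\right)^{2}}.$$

Repeating $6$ times in total — each differentiation brings down another $\ln x$ — gives
$$\frac{d^{6}J}{da^{6}} = \int_{0}^{1} x^{a} \log{\left(x \right)}^{6} \, dx = \frac{720}{\left(a + 1\right)^{7}},$$
and the integrand here is exactly the target integrand, so $I = \frac{720}{\left(a + 1\right)^{7}}$.

Setting $a = \frac{2}{3}$:
$$I = \frac{314928}{15625}.$$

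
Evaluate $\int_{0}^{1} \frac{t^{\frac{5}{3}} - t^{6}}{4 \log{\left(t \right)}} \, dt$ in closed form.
$\log{\left(\frac{42^{\frac{3}{4}}}{21} \right)}$

Consider the one-parameter family: let $I(a) = \int_{0}^{1} \frac{- t^{6} + t^{a}}{4 \log{\left(t \right)}} \, dt$.

Since $\dfrac{\partial}{\partial a}\,t^{a} = t^{a} \ln t$, the $\ln t$ in the denominator cancels and
$$\frac{dI}{da} = \int_{0}^{1} \frac{1}{4} t^{a} \, dt = \frac{1}{4} \left[\frac{t^{a+1}}{a+1}\right]_0^1 = \frac{1}{4 \left(a + 1\right)}.$$

Integrating with respect to $a$ gives $I(a) = \frac{\log{\left(a + 1 \right)}}{4} - \frac{\log{\left(7 \right)}}{4} + C$.

At $a = 6$ the integrand is identically $0$, so $I(6) = 0$. The closed form gives $0$, hence $C = 0$.

Setting $a = \frac{5}{3}$:
$$I = \log{\left(\frac{42^{\frac{3}{4}}}{21} \right)}.$$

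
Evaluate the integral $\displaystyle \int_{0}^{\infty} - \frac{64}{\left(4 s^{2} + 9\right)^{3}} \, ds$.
$- \frac{2 \pi}{81}$

Start from the standard arctangent integral
$$J(a) = \int_{0}^{\infty} - \frac{1}{a^{2} + s^{2}} \, ds = - \frac{\pi}{2 a}.$$

Differentiating under the integral sign with respect to $a$,
$$\frac{dJ}{da} = \int_{0}^{\infty} \frac{2 a}{\left(a^{2} + s^{2}\right)^{2}} \, ds = \frac{\pi}{2 a^{2}},$$
so $\int_{0}^{\infty} - \frac{1}{\left(a^{2} + s^{2}\right)^{2}} \, ds = - \frac{\pi}{4 a^{3}}$.

Repeating — each differentiation of $1/(s^2+a^2)^j$ produces $-2ja/(s^2+a^2)^{j+1}$ — and dividing through by $-2ja$ at each step yields, after $2$ differentiations in total,
$$\int_{0}^{\infty} - \frac{1}{\left(a^{2} + s^{2}\right)^{3}} \, ds = - \frac{3 \pi}{16 a^{5}}.$$

Setting $a = \frac{3}{2}$:
$$I = - \frac{2 \pi}{81}.$$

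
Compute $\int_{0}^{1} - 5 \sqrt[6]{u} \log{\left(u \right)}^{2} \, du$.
$- \frac{2160}{343}$

Begin with the known integral
$$J(a) = \int_{0}^{1} - 5 u^{a} \, du = - \frac{5}{a + 1}.$$

Differentiating under the integral sign brings down a factor of $\ln u$:
$$\frac{dJ}{da} = \int_{0}^{1} - 5 u^{a} \log{\left(u \right)} \, du = \frac{5}{\left(a + 1\right)^{2}}.$$

Repeating twice in total — each differentiation brings down another $\ln u$ — gives
$$\frac{d^{2}J}{da^{2}} = \int_{0}^{1} - 5 u^{a} \log{\left(u \right)}^{2} \, du = - \frac{10}{\left(a + 1\right)^{3}},$$
and the integrand here is exactly the target integrand, so $I = - \frac{10}{\left(a + 1\right)^{3}}$.

Setting $a = \frac{1}{6}$:
$$I = - \frac{2160}{343}.$$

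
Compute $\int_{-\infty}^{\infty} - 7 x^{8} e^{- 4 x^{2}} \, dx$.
$- \frac{735 \sqrt{\pi}}{8192}$

Begin with the known integral
$$J(a) = \int_{-\infty}^{\infty} - 7 e^{- a x^{2}} \, dx = - \frac{7 \sqrt{\pi}}{\sqrt{a}}.$$

Differentiating under the integral sign brings down a factor of $(-x^2)$:
$$\frac{dJ}{da} = \int_{-\infty}^{\infty} 7 x^{2} e^{- a x^{2}} \, dx = \frac{7 \sqrt{\pi}}{2 a^{\frac{3}{2}}}.$$

Repeating $4$ times in total — each differentiation brings down another $(-x^2)$ — gives
$$\frac{d^{4}J}{da^{4}} = \int_{-\infty}^{\infty} - 7 x^{8} e^{- a x^{2}} \, dx = - \frac{735 \sqrt{\pi}}{16 a^{\frac{9}{2}}},$$
and the integrand here is exactly the target integrand, so $I = - \frac{735 \sqrt{\pi}}{16 a^{\frac{9}{2}}}$.

Setting $a = 4$:
$$I = - \frac{735 \sqrt{\pi}}{8192}.$$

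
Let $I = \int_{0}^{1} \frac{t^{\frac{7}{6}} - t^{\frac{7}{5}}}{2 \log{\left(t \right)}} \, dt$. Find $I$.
$- \log{\left(12 \right)} + \frac{\log{\left(130 \right)}}{2}$

Introduce a parameter $a$ in the exponent: let $I(a) = \int_{0}^{1} \frac{- t^{\frac{7}{5}} + t^{a}}{2 \log{\left(t \right)}} \, dt$.

Since $\dfrac{\partial}{\partial a}\,t^{a} = t^{a} \ln t$, the $\ln t$ in the denominator cancels and
$$\frac{dI}{da} = \int_{0}^{1} \frac{1}{2} t^{a} \, dt = \frac{1}{2} \left[\frac{t^{a+1}}{a+1}\right]_0^1 = \frac{1}{2 \left(a + 1\right)}.$$

Integrating with respect to $a$ gives $I(a) = \log{\left(\frac{\sqrt{15} \sqrt{a + 1}}{6} \right)} + C$.

At $a = \frac{7}{5}$ the integrand is identically $0$, so $I(\frac{7}{5}) = 0$. The closed form gives $0$, hence $C = 0$.

Setting $a = \frac{7}{6}$:
$$I = - \log{\left(12 \right)} + \frac{\log{\left(130 \right)}}{2}.$$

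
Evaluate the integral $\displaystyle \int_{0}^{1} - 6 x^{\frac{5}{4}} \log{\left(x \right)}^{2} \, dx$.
$- \frac{256}{243}$

Consider the simpler parametrised integral
$$J(a) = \int_{0}^{1} - 6 x^{a} \, dx = - \frac{6}{a + 1}.$$

Differentiating under the integral sign brings down a factor of $\ln x$:
$$\frac{dJ}{da} = \int_{0}^{1} - 6 x^{a} \log{\left(x \right)} \, dx = \frac{6}{\left(a + 1\right)^{2}}.$$

Repeating twice in total — each differentiation brings down another $\ln x$ — gives
$$\frac{d^{2}J}{da^{2}} = \int_{0}^{1} - 6 x^{a} \log{\left(x \right)}^{2} \, dx = - \frac{12}{\left(a + 1\right)^{3}},$$
and the integrand here is exactly the target integrand, so $I = - \frac{12}{\left(a + 1\right)^{3}}$.

Setting $a = \frac{5}{4}$:
$$I = - \frac{256}{243}.$$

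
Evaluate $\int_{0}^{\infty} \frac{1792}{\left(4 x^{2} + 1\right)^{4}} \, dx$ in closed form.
$140 \pi$

Recall the elementary integral
$$J(a) = \int_{0}^{\infty} \frac{7}{a^{2} + x^{2}} \, dx = \frac{7 \pi}{2 a}.$$

Differentiating under the integral sign with respect to $a$,
$$\frac{dJ}{da} = \int_{0}^{\infty} - \frac{14 a}{\left(a^{2} + x^{2}\right)^{2}} \, dx = - \frac{7 \pi}{2 a^{2}},$$
so $\int_{0}^{\infty} \frac{7}{\left(a^{2} + x^{2}\right)^{2}} \, dx = \frac{7 \pi}{4 a^{3}}$.

Repeating — each differentiation of $1/(x^2+a^2)^j$ produces $-2ja/(x^2+a^2)^{j+1}$ — and dividing through by $-2ja$ at each step yields, after $3$ differentiations in total,
$$\int_{0}^{\infty} \frac{7}{\left(a^{2} + x^{2}\right)^{4}} \, dx = \frac{35 \pi}{32 a^{7}}.$$

Setting $a = \frac{1}{2}$:
$$I = 140 \pi.$$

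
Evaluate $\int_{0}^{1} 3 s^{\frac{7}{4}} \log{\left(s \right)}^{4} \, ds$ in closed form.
$\frac{73728}{161051}$

Start from the elementary integral
$$J(a) = \int_{0}^{1} 3 s^{a} \, ds = \frac{3}{a + 1}.$$

Differentiating under the integral sign brings down a factor of $\ln s$:
$$\frac{dJ}{da} = \int_{0}^{1} 3 s^{a} \log{\left(s \right)} \, ds = - \frac{3}{\left(a + 1\right)^{2}}.$$

Repeating $4$ times in total — each differentiation brings down another $\ln s$ — gives
$$\frac{d^{4}J}{da^{4}} = \int_{0}^{1} 3 s^{a} \log{\left(s \right)}^{4} \, ds = \frac{72}{\left(a + 1\right)^{5}},$$
and the integrand here is exactly the target integrand, so $I = \frac{72}{\left(a + 1\right)^{5}}$.

Setting $a = \frac{7}{4}$:
$$I = \frac{73728}{161051}.$$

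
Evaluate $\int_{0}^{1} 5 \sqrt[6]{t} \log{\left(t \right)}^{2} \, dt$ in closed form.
$\frac{2160}{343}$

Begin with the known integral
$$J(a) = \int_{0}^{1} 5 t^{a} \, dt = \frac{5}{a + 1}.$$

Differentiating under the integral sign brings down a factor of $\ln t$:
$$\frac{dJ}{da} = \int_{0}^{1} 5 t^{a} \log{\left(t \right)} \, dt = - \frac{5}{\left(a + 1\right)^{2}}.$$

Repeating twice in total — each differentiation brings down another $\ln t$ — gives
$$\frac{d^{2}J}{da^{2}} = \int_{0}^{1} 5 t^{a} \log{\left(t \right)}^{2} \, dt = \frac{10}{\left(a + 1\right)^{3}},$$
and the integrand here is exactly the target integrand, so $I = \frac{10}{\left(a + 1\right)^{3}}$.

Setting $a = \frac{1}{6}$:
$$I = \frac{2160}{343}.$$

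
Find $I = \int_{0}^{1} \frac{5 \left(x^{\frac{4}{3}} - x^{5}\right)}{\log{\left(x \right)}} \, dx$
$\log{\left(\frac{16807}{1889568} \right)}$

Replace the exponent $\frac{4}{3}$ by a parameter $a$: let $I(a) = \int_{0}^{1} \frac{5 \left(- x^{5} + x^{a}\right)}{\log{\left(x \right)}} \, dx$.

Since $\dfrac{\partial}{\partial a}\,x^{a} = x^{a} \ln x$, the $\ln x$ in the denominator cancels and
$$\frac{dI}{da} = \int_{0}^{1} 5 x^{a} \, dx = 5 \left[\frac{x^{a+1}}{a+1}\right]_0^1 = \frac{5}{a + 1}.$$

Integrating with respect to $a$ gives $I(a) = \log{\left(\frac{\left(a + 1\right)^{5}}{7776} \right)} + C$.

At $a = 5$ the integrand is identically $0$, so $I(5) = 0$. The closed form gives $0$, hence $C = 0$.

Setting $a = \frac{4}{3}$:
$$I = \log{\left(\frac{16807}{1889568} \right)}.$$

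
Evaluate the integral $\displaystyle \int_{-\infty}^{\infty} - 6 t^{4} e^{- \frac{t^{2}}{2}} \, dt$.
$- 18 \sqrt{2} \sqrt{\pi}$

Begin with the known integral
$$J(a) = \int_{-\infty}^{\infty} - 6 e^{- a t^{2}} \, dt = - \frac{6 \sqrt{\pi}}{\sqrt{a}}.$$

Differentiating under the integral sign brings down a factor of $(-t^2)$:
$$\frac{dJ}{da} = \int_{-\infty}^{\infty} 6 t^{2} e^{- a t^{2}} \, dt = \frac{3 \sqrt{\pi}}{a^{\frac{3}{2}}}.$$

Repeating twice in total — each differentiation brings down another $(-t^2)$ — gives
$$\frac{d^{2}J}{da^{2}} = \int_{-\infty}^{\infty} - 6 t^{4} e^{- a t^{2}} \, dt = - \frac{9 \sqrt{\pi}}{2 a^{\frac{5}{2}}},$$
and the integrand here is exactly the target integrand, so $I = - \frac{9 \sqrt{\pi}}{2 a^{\frac{5}{2}}}$.

Setting $a = \frac{1}{2}$:
$$I = - 18 \sqrt{2} \sqrt{\pi}.$$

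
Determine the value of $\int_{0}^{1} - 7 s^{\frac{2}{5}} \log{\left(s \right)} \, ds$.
$\frac{25}{7}$

Consider the simpler parametrised integral
$$J(a) = \int_{0}^{1} - 7 s^{a} \, ds = - \frac{7}{a + 1}.$$

Differentiating under the integral sign brings down a factor of $\ln s$:
$$\frac{dJ}{da} = \int_{0}^{1} - 7 s^{a} \log{\left(s \right)} \, ds = \frac{7}{\left(a + 1\right)^{2}}.$$

The integral on the left is $I$, so $I = \frac{7}{\left(a + 1\right)^{2}}$.

Setting $a = \frac{2}{5}$:
$$I = \frac{25}{7}.$$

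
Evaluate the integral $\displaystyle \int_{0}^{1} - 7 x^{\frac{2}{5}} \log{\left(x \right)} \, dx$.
$\frac{25}{7}$

Begin with the known integral
$$J(a) = \int_{0}^{1} - 7 x^{a} \, dx = - \frac{7}{a + 1}.$$

Differentiating under the integral sign brings down a factor of $\ln x$:
$$\frac{dJ}{da} = \int_{0}^{1} - 7 x^{a} \log{\left(x \right)} \, dx = \frac{7}{\left(a + 1\right)^{2}}.$$

The integral on the left is $I$, so $I = \frac{7}{\left(a + 1\right)^{2}}$.

Setting $a = \frac{2}{5}$:
$$I = \frac{25}{7}.$$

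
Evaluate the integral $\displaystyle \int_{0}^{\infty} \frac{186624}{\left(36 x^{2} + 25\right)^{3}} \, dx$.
$\frac{5832 \pi}{3125}$

Start from the standard arctangent integral
$$J(a) = \int_{0}^{\infty} \frac{4}{a^{2} + x^{2}} \, dx = \frac{2 \pi}{a}.$$

Differentiating under the integral sign with respect to $a$,
$$\frac{dJ}{da} = \int_{0}^{\infty} - \frac{8 a}{\left(a^{2} + x^{2}\right)^{2}} \, dx = - \frac{2 \pi}{a^{2}},$$
so $\int_{0}^{\infty} \frac{4}{\left(a^{2} + x^{2}\right)^{2}} \, dx = \frac{\pi}{a^{3}}$.

Repeating — each differentiation of $1/(x^2+a^2)^j$ produces $-2ja/(x^2+a^2)^{j+1}$ — and dividing through by $-2ja$ at each step yields, after $2$ differentiations in total,
$$\int_{0}^{\infty} \frac{4}{\left(a^{2} + x^{2}\right)^{3}} \, dx = \frac{3 \pi}{4 a^{5}}.$$

Setting $a = \frac{5}{6}$:
$$I = \frac{5832 \pi}{3125}.$$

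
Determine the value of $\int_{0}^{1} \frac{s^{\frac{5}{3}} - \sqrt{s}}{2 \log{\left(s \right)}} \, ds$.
$- \log{\left(\frac{3}{4} \right)}$

Consider the one-parameter family: let $I(a) = \int_{0}^{1} \frac{s^{\frac{5}{3}} - s^{a}}{2 \log{\left(s \right)}} \, ds$.

Since $\dfrac{\partial}{\partial a}\,s^{a} = s^{a} \ln s$, the $\ln s$ in the denominator cancels and
$$\frac{dI}{da} = \int_{0}^{1} - \frac{1}{2} s^{a} \, ds = - \frac{1}{2} \left[\frac{s^{a+1}}{a+1}\right]_0^1 = - \frac{1}{2 a + 2}.$$

Integrating with respect to $a$ gives $I(a) = - \log{\left(\frac{\sqrt{6} \sqrt{a + 1}}{4} \right)} + C$.

At $a = \frac{5}{3}$ the integrand is identically $0$, so $I(\frac{5}{3}) = 0$. The closed form gives $0$, hence $C = 0$.

Setting $a = \frac{1}{2}$:
$$I = - \log{\left(\frac{3}{4} \right)}.$$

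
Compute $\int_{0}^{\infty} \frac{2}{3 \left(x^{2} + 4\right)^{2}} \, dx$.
$\frac{\pi}{48}$

Recall the elementary integral
$$J(a) = \int_{0}^{\infty} \frac{2}{3 \left(a^{2} + x^{2}\right)} \, dx = \frac{\pi}{3 a}.$$

Differentiating under the integral sign with respect to $a$,
$$\frac{dJ}{da} = \int_{0}^{\infty} - \frac{4 a}{3 \left(a^{2} + x^{2}\right)^{2}} \, dx = - \frac{\pi}{3 a^{2}},$$
so $\int_{0}^{\infty} \frac{2}{3 \left(a^{2} + x^{2}\right)^{2}} \, dx = \frac{\pi}{6 a^{3}}$.

Setting $a = 2$:
$$I = \frac{\pi}{48}.$$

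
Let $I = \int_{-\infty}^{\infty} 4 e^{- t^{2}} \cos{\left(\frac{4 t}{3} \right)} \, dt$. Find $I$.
$\frac{4 \sqrt{\pi}}{e^{\frac{4}{9}}}$

Define $I(b) = \int_{-\infty}^{\infty} 4 e^{- t^{2}} \cos{\left(b t \right)} \, dt$.

Differentiating under the integral sign,
$$I'(b) = \int_{-\infty}^{\infty} - 4 t e^{- t^{2}} \sin{\left(b t \right)} \, dt.$$

Integrate $\int_{-\infty}^{\infty} t \sin(b t)\, e^{- t^{2}}\, dt$ by parts with $u = \sin(b t)$ and $dv = t\, e^{- t^{2}}\, dt$, giving $v = - \frac{e^{- t^{2}}}{2}$. The boundary term vanishes and
$$\int_{-\infty}^{\infty} t \sin(b t)\, e^{- t^{2}}\, dt = \frac{b}{2} \int_{-\infty}^{\infty} \cos(b t)\, e^{- t^{2}}\, dt,$$
so $I'(b) = - \frac{b}{2}\, I(b)$.

This is a separable first-order ODE; solving with the initial condition $I(0) = \int_{-\infty}^{\infty} 4 e^{- t^{2}}\,dt = 4 \sqrt{\pi}$ gives
$$I(b) = 4 \sqrt{\pi} e^{- \frac{b^{2}}{4}}.$$

Setting $b = \frac{4}{3}$:
$$I = \frac{4 \sqrt{\pi}}{e^{\frac{4}{9}}}.$$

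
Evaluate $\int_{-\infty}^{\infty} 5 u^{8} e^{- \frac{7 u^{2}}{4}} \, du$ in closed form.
$\frac{2400 \sqrt{7} \sqrt{\pi}}{2401}$

Start from the elementary integral
$$J(a) = \int_{-\infty}^{\infty} 5 e^{- a u^{2}} \, du = \frac{5 \sqrt{\pi}}{\sqrt{a}}.$$

Differentiating under the integral sign brings down a factor of $(-u^2)$:
$$\frac{dJ}{da} = \int_{-\infty}^{\infty} - 5 u^{2} e^{- a u^{2}} \, du = - \frac{5 \sqrt{\pi}}{2 a^{\frac{3}{2}}}.$$

Repeating $4$ times in total — each differentiation brings down another $(-u^2)$ — gives
$$\frac{d^{4}J}{da^{4}} = \int_{-\infty}^{\infty} 5 u^{8} e^{- a u^{2}} \, du = \frac{525 \sqrt{\pi}}{16 a^{\frac{9}{2}}},$$
and the integrand here is exactly the target integrand, so $I = \frac{525 \sqrt{\pi}}{16 a^{\frac{9}{2}}}$.

Setting $a = \frac{7}{4}$:
$$I = \frac{2400 \sqrt{7} \sqrt{\pi}}{2401}.$$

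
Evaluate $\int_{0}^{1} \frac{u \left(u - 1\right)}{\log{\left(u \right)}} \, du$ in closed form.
$\log{\left(\frac{3}{2} \right)}$

Consider the one-parameter family: let $I(a) = \int_{0}^{1} \frac{- u + u^{a}}{\log{\left(u \right)}} \, du$.

Since $\dfrac{\partial}{\partial a}\,u^{a} = u^{a} \ln u$, the $\ln u$ in the denominator cancels and
$$\frac{dI}{da} = \int_{0}^{1} u^{a} \, du = \left[\frac{u^{a+1}}{a+1}\right]_0^1 = \frac{1}{a + 1}.$$

Integrating with respect to $a$ gives $I(a) = \log{\left(\frac{a}{2} + \frac{1}{2} \right)} + C$.

At $a = 1$ the integrand is identically $0$, so $I(1) = 0$. The closed form gives $0$, hence $C = 0$.

Setting $a = 2$:
$$I = \log{\left(\frac{3}{2} \right)}.$$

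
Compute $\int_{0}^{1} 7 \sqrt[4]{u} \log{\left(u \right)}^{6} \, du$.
$\frac{16515072}{15625}$

Start from the elementary integral
$$J(a) = \int_{0}^{1} 7 u^{a} \, du = \frac{7}{a + 1}.$$

Differentiating under the integral sign brings down a factor of $\ln u$:
$$\frac{dJ}{da} = \int_{0}^{1} 7 u^{a} \log{\left(u \right)} \, du = - \frac{7}{\left(a + 1\right)^{2}}.$$

Repeating $6$ times in total — each differentiation brings down another $\ln u$ — gives
$$\frac{d^{6}J}{da^{6}} = \int_{0}^{1} 7 u^{a} \log{\left(u \right)}^{6} \, du = \frac{5040}{\left(a + 1\right)^{7}},$$
and the integrand here is exactly the target integrand, so $I = \frac{5040}{\left(a + 1\right)^{7}}$.

Setting $a = \frac{1}{4}$:
$$I = \frac{16515072}{15625}.$$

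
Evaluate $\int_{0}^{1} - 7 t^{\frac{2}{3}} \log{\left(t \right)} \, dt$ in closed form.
$\frac{63}{25}$

Consider the simpler parametrised integral
$$J(a) = \int_{0}^{1} - 7 t^{a} \, dt = - \frac{7}{a + 1}.$$

Differentiating under the integral sign brings down a factor of $\ln t$:
$$\frac{dJ}{da} = \int_{0}^{1} - 7 t^{a} \log{\left(t \right)} \, dt = \frac{7}{\left(a + 1\right)^{2}}.$$

The integral on the left is $I$, so $I = \frac{7}{\left(a + 1\right)^{2}}$.

Setting $a = \frac{2}{3}$:
$$I = \frac{63}{25}.$$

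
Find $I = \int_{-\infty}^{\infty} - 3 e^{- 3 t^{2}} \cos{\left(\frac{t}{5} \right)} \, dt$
$- \frac{\sqrt{3} \sqrt{\pi}}{e^{\frac{1}{300}}}$

Define $I(b) = \int_{-\infty}^{\infty} - 3 e^{- 3 t^{2}} \cos{\left(b t \right)} \, dt$.

Differentiating under the integral sign,
$$I'(b) = \int_{-\infty}^{\infty} 3 t e^{- 3 t^{2}} \sin{\left(b t \right)} \, dt.$$

Integrate $\int_{-\infty}^{\infty} t \sin(b t)\, e^{- 3 t^{2}}\, dt$ by parts with $u = \sin(b t)$ and $dv = t\, e^{- 3 t^{2}}\, dt$, giving $v = - \frac{e^{- 3 t^{2}}}{6}$. The boundary term vanishes and
$$\int_{-\infty}^{\infty} t \sin(b t)\, e^{- 3 t^{2}}\, dt = \frac{b}{6} \int_{-\infty}^{\infty} \cos(b t)\, e^{- 3 t^{2}}\, dt,$$
so $I'(b) = - \frac{b}{6}\, I(b)$.

This is a separable first-order ODE; solving with the initial condition $I(0) = \int_{-\infty}^{\infty} - 3 e^{- 3 t^{2}}\,dt = - \sqrt{3} \sqrt{\pi}$ gives
$$I(b) = - \sqrt{3} \sqrt{\pi} e^{- \frac{b^{2}}{12}}.$$

Setting $b = \frac{1}{5}$:
$$I = - \frac{\sqrt{3} \sqrt{\pi}}{e^{\frac{1}{300}}}.$$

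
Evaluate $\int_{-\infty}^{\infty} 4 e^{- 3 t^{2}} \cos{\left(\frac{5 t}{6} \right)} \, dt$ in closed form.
$\frac{4 \sqrt{3} \sqrt{\pi}}{3 e^{\frac{25}{432}}}$

Define $I(b) = \int_{-\infty}^{\infty} 4 e^{- 3 t^{2}} \cos{\left(b t \right)} \, dt$.

Differentiating under the integral sign,
$$I'(b) = \int_{-\infty}^{\infty} - 4 t e^{- 3 t^{2}} \sin{\left(b t \right)} \, dt.$$

Integrate $\int_{-\infty}^{\infty} t \sin(b t)\, e^{- 3 t^{2}}\, dt$ by parts with $u = \sin(b t)$ and $dv = t\, e^{- 3 t^{2}}\, dt$, giving $v = - \frac{e^{- 3 t^{2}}}{6}$. The boundary term vanishes and
$$\int_{-\infty}^{\infty} t \sin(b t)\, e^{- 3 t^{2}}\, dt = \frac{b}{6} \int_{-\infty}^{\infty} \cos(b t)\, e^{- 3 t^{2}}\, dt,$$
so $I'(b) = - \frac{b}{6}\, I(b)$.

This is a separable first-order ODE; solving with the initial condition $I(0) = \int_{-\infty}^{\infty} 4 e^{- 3 t^{2}}\,dt = \frac{4 \sqrt{3} \sqrt{\pi}}{3}$ gives
$$I(b) = \frac{4 \sqrt{3} \sqrt{\pi} e^{- \frac{b^{2}}{12}}}{3}.$$

Setting $b = \frac{5}{6}$:
$$I = \frac{4 \sqrt{3} \sqrt{\pi}}{3 e^{\frac{25}{432}}}.$$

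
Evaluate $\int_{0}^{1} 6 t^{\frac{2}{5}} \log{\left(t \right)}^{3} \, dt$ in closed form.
$- \frac{22500}{2401}$

Begin with the known integral
$$J(a) = \int_{0}^{1} 6 t^{a} \, dt = \frac{6}{a + 1}.$$

Differentiating under the integral sign brings down a factor of $\ln t$:
$$\frac{dJ}{da} = \int_{0}^{1} 6 t^{a} \log{\left(t \right)} \, dt = - \frac{6}{\left(a + 1\right)^{2}}.$$

Repeating $3$ times in total — each differentiation brings down another $\ln t$ — gives
$$\frac{d^{3}J}{da^{3}} = \int_{0}^{1} 6 t^{a} \log{\left(t \right)}^{3} \, dt = - \frac{36}{\left(a + 1\right)^{4}},$$
and the integrand here is exactly the target integrand, so $I = - \frac{36}{\left(a + 1\right)^{4}}$.

Setting $a = \frac{2}{5}$:
$$I = - \frac{22500}{2401}.$$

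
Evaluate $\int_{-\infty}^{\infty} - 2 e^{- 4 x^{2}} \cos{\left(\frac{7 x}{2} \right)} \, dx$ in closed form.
$- \frac{\sqrt{\pi}}{e^{\frac{49}{64}}}$

Define $I(b) = \int_{-\infty}^{\infty} - 2 e^{- 4 x^{2}} \cos{\left(b x \right)} \, dx$.

Differentiating under the integral sign,
$$I'(b) = \int_{-\infty}^{\infty} 2 x e^{- 4 x^{2}} \sin{\left(b x \right)} \, dx.$$

Integrate $\int_{-\infty}^{\infty} x \sin(b x)\, e^{- 4 x^{2}}\, dx$ by parts with $u = \sin(b x)$ and $dv = x\, e^{- 4 x^{2}}\, dx$, giving $v = - \frac{e^{- 4 x^{2}}}{8}$. The boundary term vanishes and
$$\int_{-\infty}^{\infty} x \sin(b x)\, e^{- 4 x^{2}}\, dx = \frac{b}{8} \int_{-\infty}^{\infty} \cos(b x)\, e^{- 4 x^{2}}\, dx,$$
so $I'(b) = - \frac{b}{8}\, I(b)$.

This is a separable first-order ODE; solving with the initial condition $I(0) = \int_{-\infty}^{\infty} - 2 e^{- 4 x^{2}}\,dx = - \sqrt{\pi}$ gives
$$I(b) = - \sqrt{\pi} e^{- \frac{b^{2}}{16}}.$$

Setting $b = \frac{7}{2}$:
$$I = - \frac{\sqrt{\pi}}{e^{\frac{49}{64}}}.$$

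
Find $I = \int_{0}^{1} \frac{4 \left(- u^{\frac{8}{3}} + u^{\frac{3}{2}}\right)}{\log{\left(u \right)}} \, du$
$\log{\left(\frac{50625}{234256} \right)}$

Introduce a parameter $a$ in the exponent: let $I(a) = \int_{0}^{1} \frac{4 \left(- u^{\frac{8}{3}} + u^{a}\right)}{\log{\left(u \right)}} \, du$.

Since $\dfrac{\partial}{\partial a}\,u^{a} = u^{a} \ln u$, the $\ln u$ in the denominator cancels and
$$\frac{dI}{da} = \int_{0}^{1} 4 u^{a} \, du = 4 \left[\frac{u^{a+1}}{a+1}\right]_0^1 = \frac{4}{a + 1}.$$

Integrating with respect to $a$ gives $I(a) = \log{\left(\frac{81 \left(a + 1\right)^{4}}{14641} \right)} + C$.

At $a = \frac{8}{3}$ the integrand is identically $0$, so $I(\frac{8}{3}) = 0$. The closed form gives $0$, hence $C = 0$.

Setting $a = \frac{3}{2}$:
$$I = \log{\left(\frac{50625}{234256} \right)}.$$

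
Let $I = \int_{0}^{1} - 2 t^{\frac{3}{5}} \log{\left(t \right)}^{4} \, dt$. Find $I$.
$- \frac{9375}{2048}$

Consider the simpler parametrised integral
$$J(a) = \int_{0}^{1} - 2 t^{a} \, dt = - \frac{2}{a + 1}.$$

Differentiating under the integral sign brings down a factor of $\ln t$:
$$\frac{dJ}{da} = \int_{0}^{1} - 2 t^{a} \log{\left(t \right)} \, dt = \frac{2}{\left(a + 1\right)^{2}}.$$

Repeating $4$ times in total — each differentiation brings down another $\ln t$ — gives
$$\frac{d^{4}J}{da^{4}} = \int_{0}^{1} - 2 t^{a} \log{\left(t \right)}^{4} \, dt = - \frac{48}{\left(a + 1\right)^{5}},$$
and the integrand here is exactly the target integrand, so $I = - \frac{48}{\left(a + 1\right)^{5}}$.

Setting $a = \frac{3}{5}$:
$$I = - \frac{9375}{2048}.$$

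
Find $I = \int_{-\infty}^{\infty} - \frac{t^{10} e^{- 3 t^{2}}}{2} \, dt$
$- \frac{35 \sqrt{3} \sqrt{\pi}}{1728}$

Begin with the known integral
$$J(a) = \int_{-\infty}^{\infty} - \frac{e^{- a t^{2}}}{2} \, dt = - \frac{\sqrt{\pi}}{2 \sqrt{a}}.$$

Differentiating under the integral sign brings down a factor of $(-t^2)$:
$$\frac{dJ}{da} = \int_{-\infty}^{\infty} \frac{t^{2} e^{- a t^{2}}}{2} \, dt = \frac{\sqrt{\pi}}{4 a^{\frac{3}{2}}}.$$

Repeating $5$ times in total — each differentiation brings down another $(-t^2)$ — gives
$$\frac{d^{5}J}{da^{5}} = \int_{-\infty}^{\infty} \frac{t^{10} e^{- a t^{2}}}{2} \, dt = \frac{945 \sqrt{\pi}}{64 a^{\frac{11}{2}}},$$
and the integrand here is $(-1)^{5}$ times the target integrand, so $I = (-1)^{5}\,\frac{d^{5}J}{da^{5}} = - \frac{945 \sqrt{\pi}}{64 a^{\frac{11}{2}}}$.

Setting $a = 3$:
$$I = - \frac{35 \sqrt{3} \sqrt{\pi}}{1728}.$$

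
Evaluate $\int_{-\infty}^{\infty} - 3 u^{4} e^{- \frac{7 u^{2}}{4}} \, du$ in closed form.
$- \frac{72 \sqrt{7} \sqrt{\pi}}{343}$

Consider the simpler parametrised integral
$$J(a) = \int_{-\infty}^{\infty} - 3 e^{- a u^{2}} \, du = - \frac{3 \sqrt{\pi}}{\sqrt{a}}.$$

Differentiating under the integral sign brings down a factor of $(-u^2)$:
$$\frac{dJ}{da} = \int_{-\infty}^{\infty} 3 u^{2} e^{- a u^{2}} \, du = \frac{3 \sqrt{\pi}}{2 a^{\frac{3}{2}}}.$$

Repeating twice in total — each differentiation brings down another $(-u^2)$ — gives
$$\frac{d^{2}J}{da^{2}} = \int_{-\infty}^{\infty} - 3 u^{4} e^{- a u^{2}} \, du = - \frac{9 \sqrt{\pi}}{4 a^{\frac{5}{2}}},$$
and the integrand here is exactly the target integrand, so $I = - \frac{9 \sqrt{\pi}}{4 a^{\frac{5}{2}}}$.

Setting $a = \frac{7}{4}$:
$$I = - \frac{72 \sqrt{7} \sqrt{\pi}}{343}.$$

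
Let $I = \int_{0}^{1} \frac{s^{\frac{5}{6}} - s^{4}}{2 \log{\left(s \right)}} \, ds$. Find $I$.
$\log{\left(\frac{\sqrt{330}}{30} \right)}$

Replace the exponent $4$ by a parameter $a$: let $I(a) = \int_{0}^{1} \frac{s^{\frac{5}{6}} - s^{a}}{2 \log{\left(s \right)}} \, ds$.

Since $\dfrac{\partial}{\partial a}\,s^{a} = s^{a} \ln s$, the $\ln s$ in the denominator cancels and
$$\frac{dI}{da} = \int_{0}^{1} - \frac{1}{2} s^{a} \, ds = - \frac{1}{2} \left[\frac{s^{a+1}}{a+1}\right]_0^1 = - \frac{1}{2 a + 2}.$$

Integrating with respect to $a$ gives $I(a) = - \frac{\log{\left(a + 1 \right)}}{2} - \frac{\log{\left(6 \right)}}{2} + \frac{\log{\left(11 \right)}}{2} + C$.

At $a = \frac{5}{6}$ the integrand is identically $0$, so $I(\frac{5}{6}) = 0$. The closed form gives $0$, hence $C = 0$.

Setting $a = 4$:
$$I = \log{\left(\frac{\sqrt{330}}{30} \right)}.$$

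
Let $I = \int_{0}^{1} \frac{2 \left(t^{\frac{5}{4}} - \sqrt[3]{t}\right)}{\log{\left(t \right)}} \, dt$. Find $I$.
$- \log{\left(\frac{256}{729} \right)}$

Consider the one-parameter family: let $I(a) = \int_{0}^{1} \frac{2 \left(t^{\frac{5}{4}} - t^{a}\right)}{\log{\left(t \right)}} \, dt$.

Since $\dfrac{\partial}{\partial a}\,t^{a} = t^{a} \ln t$, the $\ln t$ in the denominator cancels and
$$\frac{dI}{da} = \int_{0}^{1} -2 t^{a} \, dt = -2 \left[\frac{t^{a+1}}{a+1}\right]_0^1 = - \frac{2}{a + 1}.$$

Integrating with respect to $a$ gives $I(a) = - \log{\left(\frac{16 \left(a + 1\right)^{2}}{81} \right)} + C$.

At $a = \frac{5}{4}$ the integrand is identically $0$, so $I(\frac{5}{4}) = 0$. The closed form gives $0$, hence $C = 0$.

Setting $a = \frac{1}{3}$:
$$I = - \log{\left(\frac{256}{729} \right)}.$$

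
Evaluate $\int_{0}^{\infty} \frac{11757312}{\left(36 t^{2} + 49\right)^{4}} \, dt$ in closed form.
$\frac{43740 \pi}{117649}$

Recall the elementary integral
$$J(a) = \int_{0}^{\infty} \frac{7}{a^{2} + t^{2}} \, dt = \frac{7 \pi}{2 a}.$$

Differentiating under the integral sign with respect to $a$,
$$\frac{dJ}{da} = \int_{0}^{\infty} - \frac{14 a}{\left(a^{2} + t^{2}\right)^{2}} \, dt = - \frac{7 \pi}{2 a^{2}},$$
so $\int_{0}^{\infty} \frac{7}{\left(a^{2} + t^{2}\right)^{2}} \, dt = \frac{7 \pi}{4 a^{3}}$.

Repeating — each differentiation of $1/(t^2+a^2)^j$ produces $-2ja/(t^2+a^2)^{j+1}$ — and dividing through by $-2ja$ at each step yields, after $3$ differentiations in total,
$$\int_{0}^{\infty} \frac{7}{\left(a^{2} + t^{2}\right)^{4}} \, dt = \frac{35 \pi}{32 a^{7}}.$$

Setting $a = \frac{7}{6}$:
$$I = \frac{43740 \pi}{117649}.$$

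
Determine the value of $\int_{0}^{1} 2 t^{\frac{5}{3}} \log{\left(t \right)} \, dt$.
$- \frac{9}{32}$

Start from the elementary integral
$$J(a) = \int_{0}^{1} 2 t^{a} \, dt = \frac{2}{a + 1}.$$

Differentiating under the integral sign brings down a factor of $\ln t$:
$$\frac{dJ}{da} = \int_{0}^{1} 2 t^{a} \log{\left(t \right)} \, dt = - \frac{2}{\left(a + 1\right)^{2}}.$$

The integral on the left is $I$, so $I = - \frac{2}{\left(a + 1\right)^{2}}$.

Setting $a = \frac{5}{3}$:
$$I = - \frac{9}{32}.$$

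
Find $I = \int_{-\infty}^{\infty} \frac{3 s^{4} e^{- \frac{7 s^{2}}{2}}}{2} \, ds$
$\frac{9 \sqrt{14} \sqrt{\pi}}{686}$

Start from the elementary integral
$$J(a) = \int_{-\infty}^{\infty} \frac{3 e^{- a s^{2}}}{2} \, ds = \frac{3 \sqrt{\pi}}{2 \sqrt{a}}.$$

Differentiating under the integral sign brings down a factor of $(-s^2)$:
$$\frac{dJ}{da} = \int_{-\infty}^{\infty} - \frac{3 s^{2} e^{- a s^{2}}}{2} \, ds = - \frac{3 \sqrt{\pi}}{4 a^{\frac{3}{2}}}.$$

Repeating twice in total — each differentiation brings down another $(-s^2)$ — gives
$$\frac{d^{2}J}{da^{2}} = \int_{-\infty}^{\infty} \frac{3 s^{4} e^{- a s^{2}}}{2} \, ds = \frac{9 \sqrt{\pi}}{8 a^{\frac{5}{2}}},$$
and the integrand here is exactly the target integrand, so $I = \frac{9 \sqrt{\pi}}{8 a^{\frac{5}{2}}}$.

Setting $a = \frac{7}{2}$:
$$I = \frac{9 \sqrt{14} \sqrt{\pi}}{686}.$$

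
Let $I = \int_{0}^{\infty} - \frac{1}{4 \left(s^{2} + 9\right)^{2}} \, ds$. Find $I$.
$- \frac{\pi}{432}$

Recall the elementary integral
$$J(a) = \int_{0}^{\infty} - \frac{1}{4 \left(a^{2} + s^{2}\right)} \, ds = - \frac{\pi}{8 a}.$$

Differentiating under the integral sign with respect to $a$,
$$\frac{dJ}{da} = \int_{0}^{\infty} \frac{a}{2 \left(a^{2} + s^{2}\right)^{2}} \, ds = \frac{\pi}{8 a^{2}},$$
so $\int_{0}^{\infty} - \frac{1}{4 \left(a^{2} + s^{2}\right)^{2}} \, ds = - \frac{\pi}{16 a^{3}}$.

Setting $a = 3$:
$$I = - \frac{\pi}{432}.$$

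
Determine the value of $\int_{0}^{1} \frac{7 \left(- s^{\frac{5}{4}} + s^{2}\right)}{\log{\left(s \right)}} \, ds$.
$\log{\left(\frac{16384}{2187} \right)}$

Replace the exponent $2$ by a parameter $a$: let $I(a) = \int_{0}^{1} \frac{7 \left(- s^{\frac{5}{4}} + s^{a}\right)}{\log{\left(s \right)}} \, ds$.

Since $\dfrac{\partial}{\partial a}\,s^{a} = s^{a} \ln s$, the $\ln s$ in the denominator cancels and
$$\frac{dI}{da} = \int_{0}^{1} 7 s^{a} \, ds = 7 \left[\frac{s^{a+1}}{a+1}\right]_0^1 = \frac{7}{a + 1}.$$

Integrating with respect to $a$ gives $I(a) = \log{\left(\frac{16384 \left(a + 1\right)^{7}}{4782969} \right)} + C$.

At $a = \frac{5}{4}$ the integrand is identically $0$, so $I(\frac{5}{4}) = 0$. The closed form gives $0$, hence $C = 0$.

Setting $a = 2$:
$$I = \log{\left(\frac{16384}{2187} \right)}.$$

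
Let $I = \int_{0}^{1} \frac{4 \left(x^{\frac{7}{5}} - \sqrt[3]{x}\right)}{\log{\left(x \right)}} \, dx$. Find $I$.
$- \log{\left(\frac{625}{6561} \right)}$

Replace the exponent $\frac{1}{3}$ by a parameter $a$: let $I(a) = \int_{0}^{1} \frac{4 \left(x^{\frac{7}{5}} - x^{a}\right)}{\log{\left(x \right)}} \, dx$.

Since $\dfrac{\partial}{\partial a}\,x^{a} = x^{a} \ln x$, the $\ln x$ in the denominator cancels and
$$\frac{dI}{da} = \int_{0}^{1} -4 x^{a} \, dx = -4 \left[\frac{x^{a+1}}{a+1}\right]_0^1 = - \frac{4}{a + 1}.$$

Integrating with respect to $a$ gives $I(a) = - \log{\left(\frac{625 \left(a + 1\right)^{4}}{20736} \right)} + C$.

At $a = \frac{7}{5}$ the integrand is identically $0$, so $I(\frac{7}{5}) = 0$. The closed form gives $0$, hence $C = 0$.

Setting $a = \frac{1}{3}$:
$$I = - \log{\left(\frac{625}{6561} \right)}.$$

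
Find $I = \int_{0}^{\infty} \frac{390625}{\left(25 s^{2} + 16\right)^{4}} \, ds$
$\frac{390625 \pi}{524288}$

Begin with the known result
$$J(a) = \int_{0}^{\infty} \frac{1}{a^{2} + s^{2}} \, ds = \frac{\pi}{2 a}.$$

Differentiating under the integral sign with respect to $a$,
$$\frac{dJ}{da} = \int_{0}^{\infty} - \frac{2 a}{\left(a^{2} + s^{2}\right)^{2}} \, ds = - \frac{\pi}{2 a^{2}},$$
so $\int_{0}^{\infty} \frac{1}{\left(a^{2} + s^{2}\right)^{2}} \, ds = \frac{\pi}{4 a^{3}}$.

Repeating — each differentiation of $1/(s^2+a^2)^j$ produces $-2ja/(s^2+a^2)^{j+1}$ — and dividing through by $-2ja$ at each step yields, after $3$ differentiations in total,
$$\int_{0}^{\infty} \frac{1}{\left(a^{2} + s^{2}\right)^{4}} \, ds = \frac{5 \pi}{32 a^{7}}.$$

Setting $a = \frac{4}{5}$:
$$I = \frac{390625 \pi}{524288}.$$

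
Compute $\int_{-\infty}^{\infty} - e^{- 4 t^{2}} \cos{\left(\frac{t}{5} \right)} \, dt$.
$- \frac{\sqrt{\pi}}{2 e^{\frac{1}{400}}}$

Define $I(b) = \int_{-\infty}^{\infty} - e^{- 4 t^{2}} \cos{\left(b t \right)} \, dt$.

Differentiating under the integral sign,
$$I'(b) = \int_{-\infty}^{\infty} t e^{- 4 t^{2}} \sin{\left(b t \right)} \, dt.$$

Integrate $\int_{-\infty}^{\infty} t \sin(b t)\, e^{- 4 t^{2}}\, dt$ by parts with $u = \sin(b t)$ and $dv = t\, e^{- 4 t^{2}}\, dt$, giving $v = - \frac{e^{- 4 t^{2}}}{8}$. The boundary term vanishes and
$$\int_{-\infty}^{\infty} t \sin(b t)\, e^{- 4 t^{2}}\, dt = \frac{b}{8} \int_{-\infty}^{\infty} \cos(b t)\, e^{- 4 t^{2}}\, dt,$$
so $I'(b) = - \frac{b}{8}\, I(b)$.

This is a separable first-order ODE; solving with the initial condition $I(0) = \int_{-\infty}^{\infty} - e^{- 4 t^{2}}\,dt = - \frac{\sqrt{\pi}}{2}$ gives
$$I(b) = - \frac{\sqrt{\pi} e^{- \frac{b^{2}}{16}}}{2}.$$

Setting $b = \frac{1}{5}$:
$$I = - \frac{\sqrt{\pi}}{2 e^{\frac{1}{400}}}.$$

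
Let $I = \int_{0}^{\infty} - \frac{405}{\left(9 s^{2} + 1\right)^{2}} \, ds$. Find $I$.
$- \frac{135 \pi}{4}$

Begin with the known result
$$J(a) = \int_{0}^{\infty} - \frac{5}{a^{2} + s^{2}} \, ds = - \frac{5 \pi}{2 a}.$$

Differentiating under the integral sign with respect to $a$,
$$\frac{dJ}{da} = \int_{0}^{\infty} \frac{10 a}{\left(a^{2} + s^{2}\right)^{2}} \, ds = \frac{5 \pi}{2 a^{2}},$$
so $\int_{0}^{\infty} - \frac{5}{\left(a^{2} + s^{2}\right)^{2}} \, ds = - \frac{5 \pi}{4 a^{3}}$.

Setting $a = \frac{1}{3}$:
$$I = - \frac{135 \pi}{4}.$$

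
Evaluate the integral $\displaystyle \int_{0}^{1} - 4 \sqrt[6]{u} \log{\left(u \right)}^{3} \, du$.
$\frac{31104}{2401}$

Consider the simpler parametrised integral
$$J(a) = \int_{0}^{1} - 4 u^{a} \, du = - \frac{4}{a + 1}.$$

Differentiating under the integral sign brings down a factor of $\ln u$:
$$\frac{dJ}{da} = \int_{0}^{1} - 4 u^{a} \log{\left(u \right)} \, du = \frac{4}{\left(a + 1\right)^{2}}.$$

Repeating $3$ times in total — each differentiation brings down another $\ln u$ — gives
$$\frac{d^{3}J}{da^{3}} = \int_{0}^{1} - 4 u^{a} \log{\left(u \right)}^{3} \, du = \frac{24}{\left(a + 1\right)^{4}},$$
and the integrand here is exactly the target integrand, so $I = \frac{24}{\left(a + 1\right)^{4}}$.

Setting $a = \frac{1}{6}$:
$$I = \frac{31104}{2401}.$$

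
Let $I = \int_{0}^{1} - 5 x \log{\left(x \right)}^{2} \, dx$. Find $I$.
$- \frac{5}{4}$

Consider the simpler parametrised integral
$$J(a) = \int_{0}^{1} - 5 x^{a} \, dx = - \frac{5}{a + 1}.$$

Differentiating under the integral sign brings down a factor of $\ln x$:
$$\frac{dJ}{da} = \int_{0}^{1} - 5 x^{a} \log{\left(x \right)} \, dx = \frac{5}{\left(a + 1\right)^{2}}.$$

Repeating twice in total — each differentiation brings down another $\ln x$ — gives
$$\frac{d^{2}J}{da^{2}} = \int_{0}^{1} - 5 x^{a} \log{\left(x \right)}^{2} \, dx = - \frac{10}{\left(a + 1\right)^{3}},$$
and the integrand here is exactly the target integrand, so $I = - \frac{10}{\left(a + 1\right)^{3}}$.

Setting $a = 1$:
$$I = - \frac{5}{4}.$$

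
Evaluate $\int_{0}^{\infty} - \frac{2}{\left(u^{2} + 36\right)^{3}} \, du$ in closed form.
$- \frac{\pi}{20736}$

Start from the standard arctangent integral
$$J(a) = \int_{0}^{\infty} - \frac{2}{a^{2} + u^{2}} \, du = - \frac{\pi}{a}.$$

Differentiating under the integral sign with respect to $a$,
$$\frac{dJ}{da} = \int_{0}^{\infty} \frac{4 a}{\left(a^{2} + u^{2}\right)^{2}} \, du = \frac{\pi}{a^{2}},$$
so $\int_{0}^{\infty} - \frac{2}{\left(a^{2} + u^{2}\right)^{2}} \, du = - \frac{\pi}{2 a^{3}}$.

Repeating — each differentiation of $1/(u^2+a^2)^j$ produces $-2ja/(u^2+a^2)^{j+1}$ — and dividing through by $-2ja$ at each step yields, after $2$ differentiations in total,
$$\int_{0}^{\infty} - \frac{2}{\left(a^{2} + u^{2}\right)^{3}} \, du = - \frac{3 \pi}{8 a^{5}}.$$

Setting $a = 6$:
$$I = - \frac{\pi}{20736}.$$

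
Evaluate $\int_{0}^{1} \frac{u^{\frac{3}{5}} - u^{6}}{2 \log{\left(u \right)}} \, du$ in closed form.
$- \frac{\log{\left(70 \right)}}{2} + 2 \log{\left(2 \right)}$

Replace the exponent $6$ by a parameter $a$: let $I(a) = \int_{0}^{1} \frac{u^{\frac{3}{5}} - u^{a}}{2 \log{\left(u \right)}} \, du$.

Since $\dfrac{\partial}{\partial a}\,u^{a} = u^{a} \ln u$, the $\ln u$ in the denominator cancels and
$$\frac{dI}{da} = \int_{0}^{1} - \frac{1}{2} u^{a} \, du = - \frac{1}{2} \left[\frac{u^{a+1}}{a+1}\right]_0^1 = - \frac{1}{2 a + 2}.$$

Integrating with respect to $a$ gives $I(a) = - \log{\left(\frac{\sqrt{10} \sqrt{a + 1}}{4} \right)} + C$.

At $a = \frac{3}{5}$ the integrand is identically $0$, so $I(\frac{3}{5}) = 0$. The closed form gives $0$, hence $C = 0$.

Setting $a = 6$:
$$I = - \frac{\log{\left(70 \right)}}{2} + 2 \log{\left(2 \right)}.$$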